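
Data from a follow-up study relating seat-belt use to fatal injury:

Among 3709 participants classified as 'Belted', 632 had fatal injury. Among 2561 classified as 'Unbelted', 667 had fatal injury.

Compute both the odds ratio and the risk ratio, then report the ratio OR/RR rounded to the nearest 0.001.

0.891

From the description: a = 632, b = 3077, c = 667, d = 1894.
OR = (632·1894)/(3077·667) = 1197008/2052359 = 0.58324
Risk in exposed = 632/3709 = 0.17040; risk in unexposed = 667/2561 = 0.26045; RR = 0.65425
OR/RR = 0.58324 / 0.65425 = 0.89146
The outcome is not rare, so the OR lies further from 1 than the RR.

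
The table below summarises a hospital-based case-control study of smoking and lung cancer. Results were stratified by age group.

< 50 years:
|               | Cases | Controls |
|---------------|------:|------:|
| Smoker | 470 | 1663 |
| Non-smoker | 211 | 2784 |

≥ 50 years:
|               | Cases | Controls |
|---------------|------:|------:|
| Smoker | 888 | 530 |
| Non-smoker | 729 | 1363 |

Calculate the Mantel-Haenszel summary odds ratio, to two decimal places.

OR_MH = Σ(aᵢdᵢ/nᵢ) / Σ(bᵢcᵢ/nᵢ), where nᵢ is the stratum total.
Stratum 1 (< 50 years): n = 5128; a·d/n = 470·2784/5128 = 255.1638; b·c/n = 1663·211/5128 = 68.4269
Stratum 2 (≥ 50 years): n = 3510; a·d/n = 888·1363/3510 = 344.8274; b·c/n = 530·729/3510 = 110.0769
OR_MH = (255.1638 + 344.8274) / (68.4269 + 110.0769) = 599.9912 / 178.5038 = 3.36122

3.36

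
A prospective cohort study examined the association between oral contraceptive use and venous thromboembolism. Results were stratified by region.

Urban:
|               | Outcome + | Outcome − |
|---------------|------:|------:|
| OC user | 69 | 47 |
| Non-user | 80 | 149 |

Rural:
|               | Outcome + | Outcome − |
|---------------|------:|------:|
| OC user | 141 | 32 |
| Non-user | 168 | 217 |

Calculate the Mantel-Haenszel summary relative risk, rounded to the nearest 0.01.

1.81

RR_MH = Σ(aᵢ·n₀ᵢ/nᵢ) / Σ(cᵢ·n₁ᵢ/nᵢ), with n₁ᵢ = aᵢ+bᵢ (exposed), n₀ᵢ = cᵢ+dᵢ (unexposed), nᵢ = n₁ᵢ+n₀ᵢ.
Stratum 1 (Urban): n₁ = 116, n₀ = 229, n = 345; a·n₀/n = 69·229/345 = 45.8000; c·n₁/n = 80·116/345 = 26.8986
Stratum 2 (Rural): n₁ = 173, n₀ = 385, n = 558; a·n₀/n = 141·385/558 = 97.2849; c·n₁/n = 168·173/558 = 52.0860
RR_MH = (45.8000 + 97.2849) / (26.8986 + 52.0860) = 143.0849 / 78.9846 = 1.81156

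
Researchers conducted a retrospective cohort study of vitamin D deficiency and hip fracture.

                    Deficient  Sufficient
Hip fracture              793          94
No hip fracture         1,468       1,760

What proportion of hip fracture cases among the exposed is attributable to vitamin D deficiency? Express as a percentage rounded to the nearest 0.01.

Reading the table with exposure as columns: a = 793 (Deficient, case), b = 1468 (Deficient, non-case), c = 94 (Sufficient, case), d = 1760.
Risk in exposed = 793/2261 = 0.35073; risk in unexposed = 94/1854 = 0.05070.
RR = 0.35073/0.05070 = 6.91758
AR% = (RR − 1)/RR × 100 = (6.91758 − 1)/6.91758 × 100 = 85.5441%

85.54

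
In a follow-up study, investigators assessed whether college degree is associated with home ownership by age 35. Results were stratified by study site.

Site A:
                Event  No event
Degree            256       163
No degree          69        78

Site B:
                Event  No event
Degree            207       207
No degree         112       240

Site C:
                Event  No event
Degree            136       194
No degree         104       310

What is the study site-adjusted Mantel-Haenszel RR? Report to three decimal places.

1.504

RR_MH = Σ(aᵢ·n₀ᵢ/nᵢ) / Σ(cᵢ·n₁ᵢ/nᵢ), with n₁ᵢ = aᵢ+bᵢ (exposed), n₀ᵢ = cᵢ+dᵢ (unexposed), nᵢ = n₁ᵢ+n₀ᵢ.
Stratum 1 (Site A): n₁ = 419, n₀ = 147, n = 566; a·n₀/n = 256·147/566 = 66.4876; c·n₁/n = 69·419/566 = 51.0795
Stratum 2 (Site B): n₁ = 414, n₀ = 352, n = 766; a·n₀/n = 207·352/766 = 95.1227; c·n₁/n = 112·414/766 = 60.5326
Stratum 3 (Site C): n₁ = 330, n₀ = 414, n = 744; a·n₀/n = 136·414/744 = 75.6774; c·n₁/n = 104·330/744 = 46.1290
RR_MH = (66.4876 + 95.1227 + 75.6774) / (51.0795 + 60.5326 + 46.1290) = 237.2878 / 157.7412 = 1.50429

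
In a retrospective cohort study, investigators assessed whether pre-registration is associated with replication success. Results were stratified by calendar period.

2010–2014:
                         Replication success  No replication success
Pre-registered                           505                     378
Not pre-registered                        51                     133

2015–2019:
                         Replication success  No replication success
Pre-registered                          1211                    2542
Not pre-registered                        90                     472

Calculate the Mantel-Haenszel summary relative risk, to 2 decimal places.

2.03

RR_MH = Σ(aᵢ·n₀ᵢ/nᵢ) / Σ(cᵢ·n₁ᵢ/nᵢ), with n₁ᵢ = aᵢ+bᵢ (exposed), n₀ᵢ = cᵢ+dᵢ (unexposed), nᵢ = n₁ᵢ+n₀ᵢ.
Stratum 1 (2010–2014): n₁ = 883, n₀ = 184, n = 1067; a·n₀/n = 505·184/1067 = 87.0853; c·n₁/n = 51·883/1067 = 42.2052
Stratum 2 (2015–2019): n₁ = 3753, n₀ = 562, n = 4315; a·n₀/n = 1211·562/4315 = 157.7247; c·n₁/n = 90·3753/4315 = 78.2781
RR_MH = (87.0853 + 157.7247) / (42.2052 + 78.2781) = 244.8100 / 120.4833 = 2.03190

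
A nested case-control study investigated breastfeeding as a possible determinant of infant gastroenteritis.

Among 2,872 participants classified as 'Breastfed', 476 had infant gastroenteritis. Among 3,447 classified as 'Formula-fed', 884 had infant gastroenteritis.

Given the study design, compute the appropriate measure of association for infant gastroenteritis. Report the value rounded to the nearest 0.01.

0.58

From the description: a = 476, b = 2396, c = 884, d = 2563.
This is a nested case-control study: participants were sampled on outcome status, so risks in the source population cannot be estimated directly — relative risk is not valid here. The odds ratio is the appropriate measure.
OR = (a·d)/(b·c) = (476 × 2563) / (2396 × 884) = 1219988 / 2118064 = 0.57599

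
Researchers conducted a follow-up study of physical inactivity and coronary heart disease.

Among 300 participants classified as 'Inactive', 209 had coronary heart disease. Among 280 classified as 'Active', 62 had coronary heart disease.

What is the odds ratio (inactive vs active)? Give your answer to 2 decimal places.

From the description: a = 209, b = 91, c = 62, d = 218.
OR = (a·d)/(b·c) = (209 × 218) / (91 × 62) = 45562 / 5642 = 8.07551
The odds of coronary heart disease are about 8.08 times as high in the inactive group.

8.08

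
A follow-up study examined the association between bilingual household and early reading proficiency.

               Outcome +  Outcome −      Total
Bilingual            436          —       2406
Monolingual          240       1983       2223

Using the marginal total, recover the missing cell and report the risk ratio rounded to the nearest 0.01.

1.68

The missing cell is in the exposed row: 2406 − 436 = 1970.
So a = 436, b = 1970, c = 240, d = 1983.
RR = [a/(a+b)] / [c/(c+d)] = (436/2406) / (240/2223) = 0.18121/0.10796 = 1.67849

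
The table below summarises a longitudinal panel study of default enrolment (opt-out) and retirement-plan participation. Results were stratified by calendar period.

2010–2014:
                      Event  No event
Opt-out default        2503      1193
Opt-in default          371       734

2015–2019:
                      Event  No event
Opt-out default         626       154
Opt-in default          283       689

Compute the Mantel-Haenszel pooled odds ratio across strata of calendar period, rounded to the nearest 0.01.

OR_MH = Σ(aᵢdᵢ/nᵢ) / Σ(bᵢcᵢ/nᵢ), where nᵢ is the stratum total.
Stratum 1 (2010–2014): n = 4801; a·d/n = 2503·734/4801 = 382.6707; b·c/n = 1193·371/4801 = 92.1898
Stratum 2 (2015–2019): n = 1752; a·d/n = 626·689/1752 = 246.1838; b·c/n = 154·283/1752 = 24.8756
OR_MH = (382.6707 + 246.1838) / (92.1898 + 24.8756) = 628.8545 / 117.0653 = 5.37183

5.37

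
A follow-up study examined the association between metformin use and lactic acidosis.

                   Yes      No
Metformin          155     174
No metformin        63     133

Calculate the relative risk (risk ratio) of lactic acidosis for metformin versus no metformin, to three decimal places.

1.466

Cells: a = 155, b = 174, c = 63, d = 133.
Risk in exposed = 155/329 = 0.47112; risk in unexposed = 63/196 = 0.32143.
RR = 0.47112 / 0.32143 = 1.46572
The risk among the exposed is 1.47 times that among the unexposed.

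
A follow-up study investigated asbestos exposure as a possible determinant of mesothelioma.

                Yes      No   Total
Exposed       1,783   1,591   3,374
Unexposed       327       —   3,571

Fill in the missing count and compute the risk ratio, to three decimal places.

The missing cell is in the unexposed row: 3571 − 327 = 3244.
So a = 1783, b = 1591, c = 327, d = 3244.
RR = [a/(a+b)] / [c/(c+d)] = (1783/3374) / (327/3571) = 0.52845/0.09157 = 5.77096

5.771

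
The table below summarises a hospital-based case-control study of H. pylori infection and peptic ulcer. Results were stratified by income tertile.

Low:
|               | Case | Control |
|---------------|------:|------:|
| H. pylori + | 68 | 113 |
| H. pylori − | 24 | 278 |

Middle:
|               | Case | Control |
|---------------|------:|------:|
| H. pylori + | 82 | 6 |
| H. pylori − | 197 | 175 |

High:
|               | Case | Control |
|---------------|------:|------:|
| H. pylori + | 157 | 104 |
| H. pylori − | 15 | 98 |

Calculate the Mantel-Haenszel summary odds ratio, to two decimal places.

OR_MH = Σ(aᵢdᵢ/nᵢ) / Σ(bᵢcᵢ/nᵢ), where nᵢ is the stratum total.
Stratum 1 (Low): n = 483; a·d/n = 68·278/483 = 39.1387; b·c/n = 113·24/483 = 5.6149
Stratum 2 (Middle): n = 460; a·d/n = 82·175/460 = 31.1957; b·c/n = 6·197/460 = 2.5696
Stratum 3 (High): n = 374; a·d/n = 157·98/374 = 41.1390; b·c/n = 104·15/374 = 4.1711
OR_MH = (39.1387 + 31.1957 + 41.1390) / (5.6149 + 2.5696 + 4.1711) = 111.4734 / 12.3556 = 9.02210

9.02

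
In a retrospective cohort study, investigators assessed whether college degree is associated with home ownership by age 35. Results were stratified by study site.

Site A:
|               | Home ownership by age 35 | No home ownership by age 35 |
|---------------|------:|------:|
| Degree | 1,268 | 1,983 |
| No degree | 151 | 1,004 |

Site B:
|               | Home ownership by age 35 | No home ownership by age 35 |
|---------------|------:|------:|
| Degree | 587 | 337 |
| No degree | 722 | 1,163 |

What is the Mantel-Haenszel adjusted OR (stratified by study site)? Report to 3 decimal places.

OR_MH = Σ(aᵢdᵢ/nᵢ) / Σ(bᵢcᵢ/nᵢ), where nᵢ is the stratum total.
Stratum 1 (Site A): n = 4406; a·d/n = 1268·1004/4406 = 288.9405; b·c/n = 1983·151/4406 = 67.9603
Stratum 2 (Site B): n = 2809; a·d/n = 587·1163/2809 = 243.0335; b·c/n = 337·722/2809 = 86.6194
OR_MH = (288.9405 + 243.0335) / (67.9603 + 86.6194) = 531.9740 / 154.5797 = 3.44142

3.441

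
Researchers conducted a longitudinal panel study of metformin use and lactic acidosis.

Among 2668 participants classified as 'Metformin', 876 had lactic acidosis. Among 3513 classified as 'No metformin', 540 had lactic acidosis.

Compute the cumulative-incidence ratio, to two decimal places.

From the description: a = 876, b = 1792, c = 540, d = 2973.
Risk in exposed = 876/2668 = 0.32834; risk in unexposed = 540/3513 = 0.15371.
RR = 0.32834 / 0.15371 = 2.13601
The risk among the exposed is 2.14 times that among the unexposed.

2.14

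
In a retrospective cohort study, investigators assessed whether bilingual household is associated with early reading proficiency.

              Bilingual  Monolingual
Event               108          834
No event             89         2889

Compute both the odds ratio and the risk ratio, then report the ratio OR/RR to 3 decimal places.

1.718

Reading the table with exposure as columns: a = 108 (Bilingual, case), b = 89 (Bilingual, non-case), c = 834 (Monolingual, case), d = 2889.
OR = (108·2889)/(89·834) = 312012/74226 = 4.20354
Risk in exposed = 108/197 = 0.54822; risk in unexposed = 834/3723 = 0.22401; RR = 2.44728
OR/RR = 4.20354 / 2.44728 = 1.71763
The outcome is not rare, so the OR lies further from 1 than the RR.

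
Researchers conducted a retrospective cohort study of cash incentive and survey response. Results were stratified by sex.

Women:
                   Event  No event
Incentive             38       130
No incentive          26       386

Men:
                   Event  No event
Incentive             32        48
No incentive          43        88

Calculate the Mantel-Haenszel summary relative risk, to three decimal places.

1.966

RR_MH = Σ(aᵢ·n₀ᵢ/nᵢ) / Σ(cᵢ·n₁ᵢ/nᵢ), with n₁ᵢ = aᵢ+bᵢ (exposed), n₀ᵢ = cᵢ+dᵢ (unexposed), nᵢ = n₁ᵢ+n₀ᵢ.
Stratum 1 (Women): n₁ = 168, n₀ = 412, n = 580; a·n₀/n = 38·412/580 = 26.9931; c·n₁/n = 26·168/580 = 7.5310
Stratum 2 (Men): n₁ = 80, n₀ = 131, n = 211; a·n₀/n = 32·131/211 = 19.8673; c·n₁/n = 43·80/211 = 16.3033
RR_MH = (26.9931 + 19.8673) / (7.5310 + 16.3033) = 46.8604 / 23.8344 = 1.96609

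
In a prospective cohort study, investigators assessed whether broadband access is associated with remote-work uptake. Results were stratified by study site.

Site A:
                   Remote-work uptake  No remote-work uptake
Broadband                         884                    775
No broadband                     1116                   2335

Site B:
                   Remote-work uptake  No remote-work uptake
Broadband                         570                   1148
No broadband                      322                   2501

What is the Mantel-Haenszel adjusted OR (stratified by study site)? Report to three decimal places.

2.864

OR_MH = Σ(aᵢdᵢ/nᵢ) / Σ(bᵢcᵢ/nᵢ), where nᵢ is the stratum total.
Stratum 1 (Site A): n = 5110; a·d/n = 884·2335/5110 = 403.9413; b·c/n = 775·1116/5110 = 169.2564
Stratum 2 (Site B): n = 4541; a·d/n = 570·2501/4541 = 313.9331; b·c/n = 1148·322/4541 = 81.4041
OR_MH = (403.9413 + 313.9331) / (169.2564 + 81.4041) = 717.8743 / 250.6605 = 2.86393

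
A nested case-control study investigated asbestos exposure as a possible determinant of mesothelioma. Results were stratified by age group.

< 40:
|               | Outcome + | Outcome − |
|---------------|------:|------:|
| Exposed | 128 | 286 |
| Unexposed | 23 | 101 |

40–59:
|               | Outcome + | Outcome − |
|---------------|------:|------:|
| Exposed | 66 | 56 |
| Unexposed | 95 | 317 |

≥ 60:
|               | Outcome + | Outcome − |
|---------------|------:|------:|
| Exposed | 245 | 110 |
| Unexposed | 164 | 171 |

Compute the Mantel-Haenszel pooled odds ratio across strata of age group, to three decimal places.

2.564

OR_MH = Σ(aᵢdᵢ/nᵢ) / Σ(bᵢcᵢ/nᵢ), where nᵢ is the stratum total.
Stratum 1 (< 40): n = 538; a·d/n = 128·101/538 = 24.0297; b·c/n = 286·23/538 = 12.2268
Stratum 2 (40–59): n = 534; a·d/n = 66·317/534 = 39.1798; b·c/n = 56·95/534 = 9.9625
Stratum 3 (≥ 60): n = 690; a·d/n = 245·171/690 = 60.7174; b·c/n = 110·164/690 = 26.1449
OR_MH = (24.0297 + 39.1798 + 60.7174) / (12.2268 + 9.9625 + 26.1449) = 123.9269 / 48.3342 = 2.56396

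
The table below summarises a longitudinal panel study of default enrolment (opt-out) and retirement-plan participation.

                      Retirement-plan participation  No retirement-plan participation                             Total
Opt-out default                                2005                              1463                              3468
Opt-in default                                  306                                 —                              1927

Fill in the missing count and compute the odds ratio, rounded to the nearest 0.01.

7.26

The missing cell is in the unexposed row: 1927 − 306 = 1621.
So a = 2005, b = 1463, c = 306, d = 1621.
OR = (a·d)/(b·c) = (2005 × 1621) / (1463 × 306) = 3250105 / 447678 = 7.25992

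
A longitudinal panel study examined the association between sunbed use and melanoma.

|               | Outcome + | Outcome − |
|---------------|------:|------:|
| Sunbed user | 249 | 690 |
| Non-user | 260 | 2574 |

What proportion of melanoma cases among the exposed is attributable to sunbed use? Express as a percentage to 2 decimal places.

65.40

Cells: a = 249, b = 690, c = 260, d = 2574.
Risk in exposed = 249/939 = 0.26518; risk in unexposed = 260/2834 = 0.09174.
RR = 0.26518/0.09174 = 2.89042
AR% = (RR − 1)/RR × 100 = (2.89042 − 1)/2.89042 × 100 = 65.4029%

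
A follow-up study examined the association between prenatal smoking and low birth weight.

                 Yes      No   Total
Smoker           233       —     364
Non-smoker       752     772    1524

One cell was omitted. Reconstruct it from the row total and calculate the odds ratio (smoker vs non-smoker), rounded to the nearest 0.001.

The missing cell is in the exposed row: 364 − 233 = 131.
So a = 233, b = 131, c = 752, d = 772.
OR = (a·d)/(b·c) = (233 × 772) / (131 × 752) = 179876 / 98512 = 1.82593

1.826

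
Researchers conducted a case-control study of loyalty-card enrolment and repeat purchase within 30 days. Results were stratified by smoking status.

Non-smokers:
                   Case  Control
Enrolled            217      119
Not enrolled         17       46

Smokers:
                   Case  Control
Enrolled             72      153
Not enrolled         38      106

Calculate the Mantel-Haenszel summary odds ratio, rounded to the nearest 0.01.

2.19

OR_MH = Σ(aᵢdᵢ/nᵢ) / Σ(bᵢcᵢ/nᵢ), where nᵢ is the stratum total.
Stratum 1 (Non-smokers): n = 399; a·d/n = 217·46/399 = 25.0175; b·c/n = 119·17/399 = 5.0702
Stratum 2 (Smokers): n = 369; a·d/n = 72·106/369 = 20.6829; b·c/n = 153·38/369 = 15.7561
OR_MH = (25.0175 + 20.6829) / (5.0702 + 15.7561) = 45.7005 / 20.8263 = 2.19437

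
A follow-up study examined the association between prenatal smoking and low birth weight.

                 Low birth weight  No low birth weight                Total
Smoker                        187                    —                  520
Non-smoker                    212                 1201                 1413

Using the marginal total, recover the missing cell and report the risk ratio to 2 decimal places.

The missing cell is in the exposed row: 520 − 187 = 333.
So a = 187, b = 333, c = 212, d = 1201.
RR = [a/(a+b)] / [c/(c+d)] = (187/520) / (212/1413) = 0.35962/0.15004 = 2.39687

2.40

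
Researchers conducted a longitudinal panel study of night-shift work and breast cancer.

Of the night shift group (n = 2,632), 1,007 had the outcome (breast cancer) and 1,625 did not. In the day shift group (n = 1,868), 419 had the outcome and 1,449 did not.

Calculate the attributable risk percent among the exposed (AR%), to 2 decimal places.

From the description: a = 1007, b = 1625, c = 419, d = 1449.
Risk in exposed = 1007/2632 = 0.38260; risk in unexposed = 419/1868 = 0.22430.
RR = 0.38260/0.22430 = 1.70571
AR% = (RR − 1)/RR × 100 = (1.70571 − 1)/1.70571 × 100 = 41.3736%

41.37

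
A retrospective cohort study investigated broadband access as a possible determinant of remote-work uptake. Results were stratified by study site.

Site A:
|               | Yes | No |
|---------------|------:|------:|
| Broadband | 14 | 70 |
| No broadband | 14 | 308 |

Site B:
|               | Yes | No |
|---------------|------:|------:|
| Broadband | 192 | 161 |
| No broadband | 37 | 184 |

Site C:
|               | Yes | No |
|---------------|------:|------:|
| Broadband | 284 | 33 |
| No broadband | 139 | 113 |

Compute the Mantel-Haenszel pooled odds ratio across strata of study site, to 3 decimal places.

6.165

OR_MH = Σ(aᵢdᵢ/nᵢ) / Σ(bᵢcᵢ/nᵢ), where nᵢ is the stratum total.
Stratum 1 (Site A): n = 406; a·d/n = 14·308/406 = 10.6207; b·c/n = 70·14/406 = 2.4138
Stratum 2 (Site B): n = 574; a·d/n = 192·184/574 = 61.5470; b·c/n = 161·37/574 = 10.3780
Stratum 3 (Site C): n = 569; a·d/n = 284·113/569 = 56.4007; b·c/n = 33·139/569 = 8.0615
OR_MH = (10.6207 + 61.5470 + 56.4007) / (2.4138 + 10.3780 + 8.0615) = 128.5684 / 20.8534 = 6.16536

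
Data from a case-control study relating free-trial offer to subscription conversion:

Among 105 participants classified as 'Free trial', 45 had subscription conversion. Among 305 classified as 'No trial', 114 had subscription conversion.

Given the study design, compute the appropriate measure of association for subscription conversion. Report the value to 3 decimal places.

From the description: a = 45, b = 60, c = 114, d = 191.
This is a case-control study: participants were sampled on outcome status, so risks in the source population cannot be estimated directly — relative risk is not valid here. The odds ratio is the appropriate measure.
OR = (a·d)/(b·c) = (45 × 191) / (60 × 114) = 8595 / 6840 = 1.25658

1.257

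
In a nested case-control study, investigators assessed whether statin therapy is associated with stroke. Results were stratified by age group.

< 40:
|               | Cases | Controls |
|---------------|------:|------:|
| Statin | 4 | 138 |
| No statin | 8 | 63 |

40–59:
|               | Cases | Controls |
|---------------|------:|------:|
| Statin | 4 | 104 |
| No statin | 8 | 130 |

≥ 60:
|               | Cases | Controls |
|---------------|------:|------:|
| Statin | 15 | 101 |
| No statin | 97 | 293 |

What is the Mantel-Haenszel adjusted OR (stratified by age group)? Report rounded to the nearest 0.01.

0.43

OR_MH = Σ(aᵢdᵢ/nᵢ) / Σ(bᵢcᵢ/nᵢ), where nᵢ is the stratum total.
Stratum 1 (< 40): n = 213; a·d/n = 4·63/213 = 1.1831; b·c/n = 138·8/213 = 5.1831
Stratum 2 (40–59): n = 246; a·d/n = 4·130/246 = 2.1138; b·c/n = 104·8/246 = 3.3821
Stratum 3 (≥ 60): n = 506; a·d/n = 15·293/506 = 8.6858; b·c/n = 101·97/506 = 19.3617
OR_MH = (1.1831 + 2.1138 + 8.6858) / (5.1831 + 3.3821 + 19.3617) = 11.9827 / 27.9269 = 0.42907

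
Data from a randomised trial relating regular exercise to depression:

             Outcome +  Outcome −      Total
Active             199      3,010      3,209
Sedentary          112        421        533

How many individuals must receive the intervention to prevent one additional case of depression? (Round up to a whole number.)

Risk in treated group = 199/3209 = 0.06201; risk in control = 112/533 = 0.21013.
Absolute risk reduction = 0.21013 − 0.06201 = 0.14812
NNT = 1 / ARR = 1 / 0.14812 = 6.751 → round up → 7

7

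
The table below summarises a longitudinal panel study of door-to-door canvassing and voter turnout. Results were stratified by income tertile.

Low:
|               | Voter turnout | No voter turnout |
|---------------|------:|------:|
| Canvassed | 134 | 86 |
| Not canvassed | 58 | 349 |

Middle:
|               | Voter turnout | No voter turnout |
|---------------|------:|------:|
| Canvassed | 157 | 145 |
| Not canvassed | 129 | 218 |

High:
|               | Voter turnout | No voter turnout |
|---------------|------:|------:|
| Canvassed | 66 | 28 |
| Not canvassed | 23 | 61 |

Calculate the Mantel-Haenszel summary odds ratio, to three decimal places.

OR_MH = Σ(aᵢdᵢ/nᵢ) / Σ(bᵢcᵢ/nᵢ), where nᵢ is the stratum total.
Stratum 1 (Low): n = 627; a·d/n = 134·349/627 = 74.5869; b·c/n = 86·58/627 = 7.9553
Stratum 2 (Middle): n = 649; a·d/n = 157·218/649 = 52.7365; b·c/n = 145·129/649 = 28.8213
Stratum 3 (High): n = 178; a·d/n = 66·61/178 = 22.6180; b·c/n = 28·23/178 = 3.6180
OR_MH = (74.5869 + 52.7365 + 22.6180) / (7.9553 + 28.8213 + 3.6180) = 149.9414 / 40.3946 = 3.71192

3.712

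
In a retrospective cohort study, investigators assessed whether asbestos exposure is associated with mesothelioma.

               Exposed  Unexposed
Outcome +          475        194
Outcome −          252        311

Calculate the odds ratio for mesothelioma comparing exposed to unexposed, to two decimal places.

3.02

Reading the table with exposure as columns: a = 475 (Exposed, case), b = 252 (Exposed, non-case), c = 194 (Unexposed, case), d = 311.
OR = (a·d)/(b·c) = (475 × 311) / (252 × 194) = 147725 / 48888 = 3.02170
The odds of mesothelioma are about 3.02 times as high in the exposed group.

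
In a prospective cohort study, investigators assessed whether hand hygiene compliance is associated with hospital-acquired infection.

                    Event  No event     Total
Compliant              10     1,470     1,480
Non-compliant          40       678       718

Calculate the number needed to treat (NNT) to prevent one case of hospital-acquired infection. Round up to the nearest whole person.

Risk in treated group = 10/1480 = 0.00676; risk in control = 40/718 = 0.05571.
Absolute risk reduction = 0.05571 − 0.00676 = 0.04895
NNT = 1 / ARR = 1 / 0.04895 = 20.428 → round up → 21

21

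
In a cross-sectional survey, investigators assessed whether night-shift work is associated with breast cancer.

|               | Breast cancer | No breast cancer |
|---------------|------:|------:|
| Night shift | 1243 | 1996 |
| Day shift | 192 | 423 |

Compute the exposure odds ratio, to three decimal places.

1.372

Cells: a = 1243, b = 1996, c = 192, d = 423.
OR = (a·d)/(b·c) = (1243 × 423) / (1996 × 192) = 525789 / 383232 = 1.37199
The odds of breast cancer are about 1.37 times as high in the night shift group.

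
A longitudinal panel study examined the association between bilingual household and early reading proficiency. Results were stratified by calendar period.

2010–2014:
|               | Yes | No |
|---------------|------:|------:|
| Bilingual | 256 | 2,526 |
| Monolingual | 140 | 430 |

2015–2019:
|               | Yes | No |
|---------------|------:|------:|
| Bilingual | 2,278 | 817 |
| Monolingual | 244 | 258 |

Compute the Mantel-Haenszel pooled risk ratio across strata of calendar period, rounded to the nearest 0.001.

1.108

RR_MH = Σ(aᵢ·n₀ᵢ/nᵢ) / Σ(cᵢ·n₁ᵢ/nᵢ), with n₁ᵢ = aᵢ+bᵢ (exposed), n₀ᵢ = cᵢ+dᵢ (unexposed), nᵢ = n₁ᵢ+n₀ᵢ.
Stratum 1 (2010–2014): n₁ = 2782, n₀ = 570, n = 3352; a·n₀/n = 256·570/3352 = 43.5322; c·n₁/n = 140·2782/3352 = 116.1933
Stratum 2 (2015–2019): n₁ = 3095, n₀ = 502, n = 3597; a·n₀/n = 2278·502/3597 = 317.9194; c·n₁/n = 244·3095/3597 = 209.9472
RR_MH = (43.5322 + 317.9194) / (116.1933 + 209.9472) = 361.4516 / 326.1405 = 1.10827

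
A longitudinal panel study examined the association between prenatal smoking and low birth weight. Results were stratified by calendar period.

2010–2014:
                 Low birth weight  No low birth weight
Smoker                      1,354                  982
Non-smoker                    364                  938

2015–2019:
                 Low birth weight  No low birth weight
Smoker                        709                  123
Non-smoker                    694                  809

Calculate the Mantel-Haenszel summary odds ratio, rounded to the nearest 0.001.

OR_MH = Σ(aᵢdᵢ/nᵢ) / Σ(bᵢcᵢ/nᵢ), where nᵢ is the stratum total.
Stratum 1 (2010–2014): n = 3638; a·d/n = 1354·938/3638 = 349.1072; b·c/n = 982·364/3638 = 98.2540
Stratum 2 (2015–2019): n = 2335; a·d/n = 709·809/2335 = 245.6450; b·c/n = 123·694/2335 = 36.5576
OR_MH = (349.1072 + 245.6450) / (98.2540 + 36.5576) = 594.7522 / 134.8116 = 4.41173

4.412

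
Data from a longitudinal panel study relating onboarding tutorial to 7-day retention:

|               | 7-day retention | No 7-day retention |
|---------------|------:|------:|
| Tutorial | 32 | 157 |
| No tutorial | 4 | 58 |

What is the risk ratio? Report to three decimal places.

2.624

Cells: a = 32, b = 157, c = 4, d = 58.
Risk in exposed = 32/189 = 0.16931; risk in unexposed = 4/62 = 0.06452.
RR = 0.16931 / 0.06452 = 2.62434
The risk among the exposed is 2.62 times that among the unexposed.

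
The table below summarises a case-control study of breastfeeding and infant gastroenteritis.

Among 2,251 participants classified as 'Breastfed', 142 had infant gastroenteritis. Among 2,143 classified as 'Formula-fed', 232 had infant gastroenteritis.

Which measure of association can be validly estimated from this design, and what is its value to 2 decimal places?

0.55

From the description: a = 142, b = 2109, c = 232, d = 1911.
This is a case-control study: participants were sampled on outcome status, so risks in the source population cannot be estimated directly — relative risk is not valid here. The odds ratio is the appropriate measure.
OR = (a·d)/(b·c) = (142 × 1911) / (2109 × 232) = 271362 / 489288 = 0.55461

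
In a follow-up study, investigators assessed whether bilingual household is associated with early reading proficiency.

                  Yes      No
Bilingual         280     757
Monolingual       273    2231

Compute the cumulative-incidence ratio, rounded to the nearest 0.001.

2.477

Cells: a = 280, b = 757, c = 273, d = 2231.
Risk in exposed = 280/1037 = 0.27001; risk in unexposed = 273/2504 = 0.10903.
RR = 0.27001 / 0.10903 = 2.47657
The risk among the exposed is 2.48 times that among the unexposed.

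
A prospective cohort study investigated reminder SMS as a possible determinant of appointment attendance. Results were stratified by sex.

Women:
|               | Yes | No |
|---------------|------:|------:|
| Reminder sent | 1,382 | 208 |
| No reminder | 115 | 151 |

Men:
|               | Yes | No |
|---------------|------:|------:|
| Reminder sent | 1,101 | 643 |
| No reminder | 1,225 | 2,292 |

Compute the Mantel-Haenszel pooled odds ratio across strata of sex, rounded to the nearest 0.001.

3.641

OR_MH = Σ(aᵢdᵢ/nᵢ) / Σ(bᵢcᵢ/nᵢ), where nᵢ is the stratum total.
Stratum 1 (Women): n = 1856; a·d/n = 1382·151/1856 = 112.4364; b·c/n = 208·115/1856 = 12.8879
Stratum 2 (Men): n = 5261; a·d/n = 1101·2292/5261 = 479.6601; b·c/n = 643·1225/5261 = 149.7196
OR_MH = (112.4364 + 479.6601) / (12.8879 + 149.7196) = 592.0966 / 162.6076 = 3.64126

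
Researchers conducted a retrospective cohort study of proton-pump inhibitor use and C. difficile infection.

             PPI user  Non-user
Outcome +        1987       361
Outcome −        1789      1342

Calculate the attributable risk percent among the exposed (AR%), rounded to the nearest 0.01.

Reading the table with exposure as columns: a = 1987 (PPI user, case), b = 1789 (PPI user, non-case), c = 361 (Non-user, case), d = 1342.
Risk in exposed = 1987/3776 = 0.52622; risk in unexposed = 361/1703 = 0.21198.
RR = 0.52622/0.21198 = 2.48241
AR% = (RR − 1)/RR × 100 = (2.48241 − 1)/2.48241 × 100 = 59.7165%

59.72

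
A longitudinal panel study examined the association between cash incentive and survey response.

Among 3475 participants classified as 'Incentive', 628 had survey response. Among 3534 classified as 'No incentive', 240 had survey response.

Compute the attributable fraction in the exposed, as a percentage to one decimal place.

62.4

From the description: a = 628, b = 2847, c = 240, d = 3294.
Risk in exposed = 628/3475 = 0.18072; risk in unexposed = 240/3534 = 0.06791.
RR = 0.18072/0.06791 = 2.66109
AR% = (RR − 1)/RR × 100 = (2.66109 − 1)/2.66109 × 100 = 62.4215%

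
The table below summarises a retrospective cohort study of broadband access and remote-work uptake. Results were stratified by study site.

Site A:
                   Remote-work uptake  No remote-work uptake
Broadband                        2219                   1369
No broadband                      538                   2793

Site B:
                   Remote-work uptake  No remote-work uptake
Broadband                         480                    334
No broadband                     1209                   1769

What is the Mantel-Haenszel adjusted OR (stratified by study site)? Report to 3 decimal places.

5.258

OR_MH = Σ(aᵢdᵢ/nᵢ) / Σ(bᵢcᵢ/nᵢ), where nᵢ is the stratum total.
Stratum 1 (Site A): n = 6919; a·d/n = 2219·2793/6919 = 895.7461; b·c/n = 1369·538/6919 = 106.4492
Stratum 2 (Site B): n = 3792; a·d/n = 480·1769/3792 = 223.9241; b·c/n = 334·1209/3792 = 106.4889
OR_MH = (895.7461 + 223.9241) / (106.4492 + 106.4889) = 1119.6701 / 212.9381 = 5.25819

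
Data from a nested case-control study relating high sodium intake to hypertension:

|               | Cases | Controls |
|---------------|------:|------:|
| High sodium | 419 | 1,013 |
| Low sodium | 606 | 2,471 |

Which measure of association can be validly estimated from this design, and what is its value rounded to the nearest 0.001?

1.687

Cells: a = 419, b = 1013, c = 606, d = 2471.
This is a nested case-control study: participants were sampled on outcome status, so risks in the source population cannot be estimated directly — relative risk is not valid here. The odds ratio is the appropriate measure.
OR = (a·d)/(b·c) = (419 × 2471) / (1013 × 606) = 1035349 / 613878 = 1.68657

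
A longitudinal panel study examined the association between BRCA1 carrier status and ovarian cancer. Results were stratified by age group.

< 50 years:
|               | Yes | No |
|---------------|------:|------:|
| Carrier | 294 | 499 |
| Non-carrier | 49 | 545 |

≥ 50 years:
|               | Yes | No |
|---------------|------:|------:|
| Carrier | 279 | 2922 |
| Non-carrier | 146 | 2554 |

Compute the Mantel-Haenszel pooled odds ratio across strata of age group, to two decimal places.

OR_MH = Σ(aᵢdᵢ/nᵢ) / Σ(bᵢcᵢ/nᵢ), where nᵢ is the stratum total.
Stratum 1 (< 50 years): n = 1387; a·d/n = 294·545/1387 = 115.5227; b·c/n = 499·49/1387 = 17.6287
Stratum 2 (≥ 50 years): n = 5901; a·d/n = 279·2554/5901 = 120.7534; b·c/n = 2922·146/5901 = 72.2949
OR_MH = (115.5227 + 120.7534) / (17.6287 + 72.2949) = 236.2761 / 89.9236 = 2.62752

2.63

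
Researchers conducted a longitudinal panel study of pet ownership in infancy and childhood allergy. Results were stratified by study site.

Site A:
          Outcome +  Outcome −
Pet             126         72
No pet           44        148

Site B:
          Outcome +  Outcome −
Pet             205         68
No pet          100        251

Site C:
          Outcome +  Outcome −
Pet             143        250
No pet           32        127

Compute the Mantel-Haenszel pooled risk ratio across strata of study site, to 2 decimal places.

RR_MH = Σ(aᵢ·n₀ᵢ/nᵢ) / Σ(cᵢ·n₁ᵢ/nᵢ), with n₁ᵢ = aᵢ+bᵢ (exposed), n₀ᵢ = cᵢ+dᵢ (unexposed), nᵢ = n₁ᵢ+n₀ᵢ.
Stratum 1 (Site A): n₁ = 198, n₀ = 192, n = 390; a·n₀/n = 126·192/390 = 62.0308; c·n₁/n = 44·198/390 = 22.3385
Stratum 2 (Site B): n₁ = 273, n₀ = 351, n = 624; a·n₀/n = 205·351/624 = 115.3125; c·n₁/n = 100·273/624 = 43.7500
Stratum 3 (Site C): n₁ = 393, n₀ = 159, n = 552; a·n₀/n = 143·159/552 = 41.1902; c·n₁/n = 32·393/552 = 22.7826
RR_MH = (62.0308 + 115.3125 + 41.1902) / (22.3385 + 43.7500 + 22.7826) = 218.5335 / 88.8711 = 2.45899

2.46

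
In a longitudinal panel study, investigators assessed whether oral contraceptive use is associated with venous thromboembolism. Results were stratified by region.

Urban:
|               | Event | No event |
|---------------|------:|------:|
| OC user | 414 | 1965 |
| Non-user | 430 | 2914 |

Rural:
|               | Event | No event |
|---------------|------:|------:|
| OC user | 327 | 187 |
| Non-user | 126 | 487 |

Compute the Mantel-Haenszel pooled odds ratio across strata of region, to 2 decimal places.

2.09

OR_MH = Σ(aᵢdᵢ/nᵢ) / Σ(bᵢcᵢ/nᵢ), where nᵢ is the stratum total.
Stratum 1 (Urban): n = 5723; a·d/n = 414·2914/5723 = 210.7978; b·c/n = 1965·430/5723 = 147.6411
Stratum 2 (Rural): n = 1127; a·d/n = 327·487/1127 = 141.3035; b·c/n = 187·126/1127 = 20.9068
OR_MH = (210.7978 + 141.3035) / (147.6411 + 20.9068) = 352.1013 / 168.5479 = 2.08903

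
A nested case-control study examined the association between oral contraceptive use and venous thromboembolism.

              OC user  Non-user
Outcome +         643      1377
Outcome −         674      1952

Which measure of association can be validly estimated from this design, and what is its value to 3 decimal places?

Reading the table with exposure as columns: a = 643 (OC user, case), b = 674 (OC user, non-case), c = 1377 (Non-user, case), d = 1952.
This is a nested case-control study: participants were sampled on outcome status, so risks in the source population cannot be estimated directly — relative risk is not valid here. The odds ratio is the appropriate measure.
OR = (a·d)/(b·c) = (643 × 1952) / (674 × 1377) = 1255136 / 928098 = 1.35237

1.352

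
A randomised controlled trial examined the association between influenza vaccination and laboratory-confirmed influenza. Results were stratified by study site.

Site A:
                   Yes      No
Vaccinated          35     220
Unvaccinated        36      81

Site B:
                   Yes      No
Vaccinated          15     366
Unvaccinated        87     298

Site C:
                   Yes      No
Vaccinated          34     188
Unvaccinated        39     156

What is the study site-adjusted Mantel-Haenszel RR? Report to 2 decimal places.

RR_MH = Σ(aᵢ·n₀ᵢ/nᵢ) / Σ(cᵢ·n₁ᵢ/nᵢ), with n₁ᵢ = aᵢ+bᵢ (exposed), n₀ᵢ = cᵢ+dᵢ (unexposed), nᵢ = n₁ᵢ+n₀ᵢ.
Stratum 1 (Site A): n₁ = 255, n₀ = 117, n = 372; a·n₀/n = 35·117/372 = 11.0081; c·n₁/n = 36·255/372 = 24.6774
Stratum 2 (Site B): n₁ = 381, n₀ = 385, n = 766; a·n₀/n = 15·385/766 = 7.5392; c·n₁/n = 87·381/766 = 43.2728
Stratum 3 (Site C): n₁ = 222, n₀ = 195, n = 417; a·n₀/n = 34·195/417 = 15.8993; c·n₁/n = 39·222/417 = 20.7626
RR_MH = (11.0081 + 7.5392 + 15.8993) / (24.6774 + 43.2728 + 20.7626) = 34.4465 / 88.7129 = 0.38829

0.39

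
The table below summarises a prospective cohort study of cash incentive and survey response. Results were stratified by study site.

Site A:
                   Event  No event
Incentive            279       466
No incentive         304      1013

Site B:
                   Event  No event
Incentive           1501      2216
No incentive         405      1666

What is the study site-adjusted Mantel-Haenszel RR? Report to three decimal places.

1.934

RR_MH = Σ(aᵢ·n₀ᵢ/nᵢ) / Σ(cᵢ·n₁ᵢ/nᵢ), with n₁ᵢ = aᵢ+bᵢ (exposed), n₀ᵢ = cᵢ+dᵢ (unexposed), nᵢ = n₁ᵢ+n₀ᵢ.
Stratum 1 (Site A): n₁ = 745, n₀ = 1317, n = 2062; a·n₀/n = 279·1317/2062 = 178.1974; c·n₁/n = 304·745/2062 = 109.8351
Stratum 2 (Site B): n₁ = 3717, n₀ = 2071, n = 5788; a·n₀/n = 1501·2071/5788 = 537.0717; c·n₁/n = 405·3717/5788 = 260.0872
RR_MH = (178.1974 + 537.0717) / (109.8351 + 260.0872) = 715.2691 / 369.9224 = 1.93357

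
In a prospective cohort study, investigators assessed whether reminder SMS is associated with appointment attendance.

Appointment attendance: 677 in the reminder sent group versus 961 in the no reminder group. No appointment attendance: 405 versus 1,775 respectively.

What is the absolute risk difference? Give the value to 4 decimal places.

From the description: a = 677, b = 405, c = 961, d = 1775.
Risk in exposed = 677/1082 = 0.625693; risk in unexposed = 961/2736 = 0.351243.
Risk difference = 0.625693 − 0.351243 = 0.274450

0.2745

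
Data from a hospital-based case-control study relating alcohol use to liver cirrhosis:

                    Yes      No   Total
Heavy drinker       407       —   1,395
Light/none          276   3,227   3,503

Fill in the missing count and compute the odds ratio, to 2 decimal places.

The missing cell is in the exposed row: 1395 − 407 = 988.
So a = 407, b = 988, c = 276, d = 3227.
OR = (a·d)/(b·c) = (407 × 3227) / (988 × 276) = 1313389 / 272688 = 4.81645

4.82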